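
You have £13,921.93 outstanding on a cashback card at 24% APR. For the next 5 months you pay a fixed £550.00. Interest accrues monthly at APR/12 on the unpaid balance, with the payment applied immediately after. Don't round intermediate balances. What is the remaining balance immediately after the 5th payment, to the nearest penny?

£12,508.71

Monthly rate r = 24%/12 = 2% = 0.02.
Each month: B ← B·(1+r) − £550.00.
Month 1: interest £278.44; balance after payment £13,650.37.
Month 2: interest £273.01; balance after payment £13,373.38.
Month 3: interest £267.47; balance after payment £13,090.84.
Month 4: interest £261.82; balance after payment £12,802.66.
Month 5: interest £256.05; balance after payment £12,508.71.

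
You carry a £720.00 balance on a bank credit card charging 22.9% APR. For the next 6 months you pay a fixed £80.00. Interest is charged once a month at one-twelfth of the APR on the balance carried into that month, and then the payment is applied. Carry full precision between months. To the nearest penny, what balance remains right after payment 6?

£302.98

Monthly rate r = 22.9%/12 = 1.90833% = 0.0190833.
Each month: B ← B·(1+r) − £80.00.
Month 1: interest £13.74; balance after payment £653.74.
Month 2: interest £12.48; balance after payment £586.22.
Month 3: interest £11.19; balance after payment £517.40.
Month 4: interest £9.87; balance after payment £447.28.
Month 5: interest £8.54; balance after payment £375.81.
Month 6: interest £7.17; balance after payment £302.98.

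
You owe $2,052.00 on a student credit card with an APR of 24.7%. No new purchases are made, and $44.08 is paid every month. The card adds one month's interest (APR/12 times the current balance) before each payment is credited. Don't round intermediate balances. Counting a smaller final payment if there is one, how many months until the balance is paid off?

156 payments

Monthly rate r = 24.7%/12 = 2.05833% = 0.0205833.
Recurrence: B ← B·(1+r) − $44.08.
Month 1: interest $42.24; balance after payment $2,050.16.
Month 2: interest $42.20; balance after payment $2,048.28.
Closed form: n = −ln(1 − rB₀/P)/ln(1+r) = −ln(0.04181)/ln(1.02058) ≈ 155.814, so the balance reaches zero during payment 156.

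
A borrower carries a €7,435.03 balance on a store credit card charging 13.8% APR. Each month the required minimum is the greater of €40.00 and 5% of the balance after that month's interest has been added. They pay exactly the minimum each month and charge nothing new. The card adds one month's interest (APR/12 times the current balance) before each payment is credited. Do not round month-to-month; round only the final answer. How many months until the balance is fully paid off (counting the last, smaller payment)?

Monthly rate r = 13.8%/12 = 1.15% = 0.0115.
While 5% of the post-interest balance exceeds €40.00, each month B ← (B·(1+r))·(1 − 0.05), i.e. B shrinks by the factor (1+r)·0.95 = 0.96093.
This holds for months 1–57. Entering month 58 the balance is €766.63; 5% of the post-interest balance is now below €40.00, so the flat €40.00 minimum applies from here.
From month 58 a fixed €40.00 at rate r clears €766.63 in 22 more payments. Total: 57 + 22 = 79 months.

79 months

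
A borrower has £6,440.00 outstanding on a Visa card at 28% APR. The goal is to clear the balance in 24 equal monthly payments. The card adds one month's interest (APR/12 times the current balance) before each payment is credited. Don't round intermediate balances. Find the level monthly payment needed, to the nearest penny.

£353.48

Monthly rate r = 28%/12 = 2.33333% = 0.0233333.
Level-payment amortization: P = B₀·r / (1 − (1+r)^(−n)) = 6440.00·0.0233333 / (1 − 1.02333^(−24)).
Denominator 1 − (1+r)^(−24) = 0.425104245.
P = 150.267 / 0.425104245 ≈ 353.48.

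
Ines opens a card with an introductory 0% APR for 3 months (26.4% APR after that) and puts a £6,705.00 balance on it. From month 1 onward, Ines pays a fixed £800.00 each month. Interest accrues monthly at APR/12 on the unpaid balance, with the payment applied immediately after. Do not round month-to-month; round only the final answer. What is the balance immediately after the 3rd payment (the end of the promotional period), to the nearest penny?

Promo months 1–3 at r₀ = 0%/12 = 0; months 4+ at r₁ = 26.4%/12 = 0.022.
After month 3 (no interest yet): B = £6,705.00 − 3·£800.00 = £4,305.00.

£4,305.00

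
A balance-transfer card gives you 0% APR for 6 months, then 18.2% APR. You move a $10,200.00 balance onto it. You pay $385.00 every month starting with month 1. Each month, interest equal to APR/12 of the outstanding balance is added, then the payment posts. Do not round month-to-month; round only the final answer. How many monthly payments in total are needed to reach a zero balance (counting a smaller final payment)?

31 payments

Promo months 1–6 at r₀ = 0%/12 = 0; months 7+ at r₁ = 18.2%/12 = 0.0151667.
After month 6 (no interest yet): B = $10,200.00 − 6·$385.00 = $7,890.00.
Then at r₁ with $385.00/mo: n₂ = −ln(1 − r₁·B/P)/ln(1+r₁) ≈ 24.73 → 25 more payments.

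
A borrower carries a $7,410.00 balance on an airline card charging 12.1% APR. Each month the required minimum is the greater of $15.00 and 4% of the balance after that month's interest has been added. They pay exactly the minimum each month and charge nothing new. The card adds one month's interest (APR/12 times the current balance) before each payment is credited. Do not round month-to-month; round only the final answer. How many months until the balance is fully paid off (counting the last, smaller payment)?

Monthly rate r = 12.1%/12 = 1.00833% = 0.0100833.
While 4% of the post-interest balance exceeds $15.00, each month B ← (B·(1+r))·(1 − 0.04), i.e. B shrinks by the factor (1+r)·0.96 = 0.96968.
This holds for months 1–98. Entering month 99 the balance is $362.58; 4% of the post-interest balance is now below $15.00, so the flat $15.00 minimum applies from here.
From month 99 a fixed $15.00 at rate r clears $362.58 in 28 more payments. Total: 98 + 28 = 126 months.

126 months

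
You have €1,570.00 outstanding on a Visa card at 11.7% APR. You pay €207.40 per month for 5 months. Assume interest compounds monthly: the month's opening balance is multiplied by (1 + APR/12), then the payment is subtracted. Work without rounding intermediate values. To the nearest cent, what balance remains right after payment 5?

€590.62

Monthly rate r = 11.7%/12 = 0.975% = 0.00975.
Each month: B ← B·(1+r) − €207.40.
Month 1: interest €15.31; balance after payment €1,377.91.
Month 2: interest €13.43; balance after payment €1,183.94.
Month 3: interest €11.54; balance after payment €988.09.
Month 4: interest €9.63; balance after payment €790.32.
Month 5: interest €7.71; balance after payment €590.62.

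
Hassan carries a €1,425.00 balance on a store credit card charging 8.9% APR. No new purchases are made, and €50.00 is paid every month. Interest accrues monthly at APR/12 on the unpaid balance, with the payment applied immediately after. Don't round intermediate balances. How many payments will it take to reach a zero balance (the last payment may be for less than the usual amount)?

33 months

Monthly rate r = 8.9%/12 = 0.741667% = 0.00741667.
Recurrence: B ← B·(1+r) − €50.00.
Month 1: interest €10.57; balance after payment €1,385.57.
Month 2: interest €10.28; balance after payment €1,345.85.
Closed form: n = −ln(1 − rB₀/P)/ln(1+r) = −ln(0.78863)/ln(1.00742) ≈ 32.136, so the balance reaches zero during payment 33.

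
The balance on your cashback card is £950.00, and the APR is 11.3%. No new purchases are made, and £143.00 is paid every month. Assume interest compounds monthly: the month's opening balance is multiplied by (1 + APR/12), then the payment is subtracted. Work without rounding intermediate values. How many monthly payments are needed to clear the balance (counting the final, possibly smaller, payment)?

Monthly rate r = 11.3%/12 = 0.941667% = 0.00941667.
Recurrence: B ← B·(1+r) − £143.00.
Month 1: interest £8.95; balance after payment £815.95.
Month 2: interest £7.68; balance after payment £680.63.
Closed form: n = −ln(1 − rB₀/P)/ln(1+r) = −ln(0.93744)/ln(1.00942) ≈ 6.892, so the balance reaches zero during payment 7.

7 payments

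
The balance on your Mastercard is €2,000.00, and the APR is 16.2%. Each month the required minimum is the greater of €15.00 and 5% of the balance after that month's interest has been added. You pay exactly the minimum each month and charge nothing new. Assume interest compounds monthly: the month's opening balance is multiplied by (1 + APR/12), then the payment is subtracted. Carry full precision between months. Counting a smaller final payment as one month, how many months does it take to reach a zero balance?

74 months

Monthly rate r = 16.2%/12 = 1.35% = 0.0135.
While 5% of the post-interest balance exceeds €15.00, each month B ← (B·(1+r))·(1 − 0.05), i.e. B shrinks by the factor (1+r)·0.95 = 0.96283.
This holds for months 1–51. Entering month 52 the balance is €289.70; 5% of the post-interest balance is now below €15.00, so the flat €15.00 minimum applies from here.
From month 52 a fixed €15.00 at rate r clears €289.70 in 23 more payments. Total: 51 + 23 = 74 months.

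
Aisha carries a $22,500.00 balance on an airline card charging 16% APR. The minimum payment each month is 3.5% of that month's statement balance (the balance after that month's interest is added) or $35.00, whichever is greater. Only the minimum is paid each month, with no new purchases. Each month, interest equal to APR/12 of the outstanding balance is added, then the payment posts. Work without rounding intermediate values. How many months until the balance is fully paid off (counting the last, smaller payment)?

Monthly rate r = 16%/12 = 1.33333% = 0.0133333.
While 3.5% of the post-interest balance exceeds $35.00, each month B ← (B·(1+r))·(1 − 0.035), i.e. B shrinks by the factor (1+r)·0.965 = 0.97787.
This holds for months 1–140. Entering month 141 the balance is $980.24; 3.5% of the post-interest balance is now below $35.00, so the flat $35.00 minimum applies from here.
From month 141 a fixed $35.00 at rate r clears $980.24 in 36 more payments. Total: 140 + 36 = 176 months.

176 months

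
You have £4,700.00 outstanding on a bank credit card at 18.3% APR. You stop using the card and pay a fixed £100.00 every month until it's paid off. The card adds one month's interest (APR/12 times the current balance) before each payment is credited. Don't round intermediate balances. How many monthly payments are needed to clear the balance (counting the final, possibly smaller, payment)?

84 months

Monthly rate r = 18.3%/12 = 1.525% = 0.01525.
Recurrence: B ← B·(1+r) − £100.00.
Month 1: interest £71.68; balance after payment £4,671.68.
Month 2: interest £71.24; balance after payment £4,642.92.
Closed form: n = −ln(1 − rB₀/P)/ln(1+r) = −ln(0.28325)/ln(1.01525) ≈ 83.346, so the balance reaches zero during payment 84.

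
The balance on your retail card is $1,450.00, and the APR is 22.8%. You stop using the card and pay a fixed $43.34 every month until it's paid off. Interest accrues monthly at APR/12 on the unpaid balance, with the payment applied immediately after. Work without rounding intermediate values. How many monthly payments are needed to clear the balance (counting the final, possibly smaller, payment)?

Monthly rate r = 22.8%/12 = 1.9% = 0.019.
Recurrence: B ← B·(1+r) − $43.34.
Month 1: interest $27.55; balance after payment $1,434.21.
Month 2: interest $27.25; balance after payment $1,418.12.
Closed form: n = −ln(1 − rB₀/P)/ln(1+r) = −ln(0.36433)/ln(1.019) ≈ 53.645, so the balance reaches zero during payment 54.

54 months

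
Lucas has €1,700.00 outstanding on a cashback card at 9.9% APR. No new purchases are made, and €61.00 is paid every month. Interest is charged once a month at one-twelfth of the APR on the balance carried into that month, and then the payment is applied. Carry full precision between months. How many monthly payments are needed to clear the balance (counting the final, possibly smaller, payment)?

Monthly rate r = 9.9%/12 = 0.825% = 0.00825.
Recurrence: B ← B·(1+r) − €61.00.
Month 1: interest €14.03; balance after payment €1,653.03.
Month 2: interest €13.64; balance after payment €1,605.66.
Closed form: n = −ln(1 − rB₀/P)/ln(1+r) = −ln(0.77008)/ln(1.00825) ≈ 31.798, so the balance reaches zero during payment 32.

32 months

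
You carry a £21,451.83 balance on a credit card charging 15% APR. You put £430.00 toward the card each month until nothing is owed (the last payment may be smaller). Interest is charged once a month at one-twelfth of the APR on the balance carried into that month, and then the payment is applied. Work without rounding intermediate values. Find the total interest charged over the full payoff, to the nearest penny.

Monthly rate r = 15%/12 = 1.25% = 0.0125.
Payoff takes n = ⌈−ln(1 − rB₀/P)/ln(1+r)⌉ = ⌈78.656⌉ = 79 payments; the last is £282.56.
Total paid = 78·£430.00 + £282.56 = £33,822.56.
Total interest = total paid − principal = £33,822.56 − £21,451.83 = £12,370.73.

£12,370.73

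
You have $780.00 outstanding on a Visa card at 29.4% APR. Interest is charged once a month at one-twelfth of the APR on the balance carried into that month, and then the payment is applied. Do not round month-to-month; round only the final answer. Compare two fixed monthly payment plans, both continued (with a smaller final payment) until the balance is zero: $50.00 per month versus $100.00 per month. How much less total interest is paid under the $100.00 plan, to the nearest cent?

$118.47

Monthly rate r = 29.4%/12 = 2.45% = 0.0245.
At $50.00/mo: n = ⌈−ln(1 − rB₀/P)/ln(1+r)⌉ = 20 payments (last $44.88); total interest = total paid − $780.00 = $214.88.
At $100.00/mo: 9 payments (last $76.41); total interest $96.41.
Interest saved = $214.88 − $96.41 = $118.47.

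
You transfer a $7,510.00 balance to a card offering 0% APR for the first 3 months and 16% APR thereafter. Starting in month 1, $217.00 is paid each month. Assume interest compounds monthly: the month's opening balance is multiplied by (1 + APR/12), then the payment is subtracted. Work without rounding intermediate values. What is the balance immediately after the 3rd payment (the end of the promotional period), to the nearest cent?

Promo months 1–3 at r₀ = 0%/12 = 0; months 4+ at r₁ = 16%/12 = 0.0133333.
After month 3 (no interest yet): B = $7,510.00 − 3·$217.00 = $6,859.00.

$6,859.00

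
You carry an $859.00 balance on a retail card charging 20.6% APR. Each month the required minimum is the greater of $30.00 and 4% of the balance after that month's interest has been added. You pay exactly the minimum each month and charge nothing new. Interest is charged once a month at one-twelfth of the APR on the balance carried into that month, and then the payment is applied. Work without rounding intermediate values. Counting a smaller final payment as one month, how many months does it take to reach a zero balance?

Monthly rate r = 20.6%/12 = 1.71667% = 0.0171667.
While 4% of the post-interest balance exceeds $30.00, each month B ← (B·(1+r))·(1 − 0.04), i.e. B shrinks by the factor (1+r)·0.96 = 0.97648.
This holds for months 1–7. Entering month 8 the balance is $727.17; 4% of the post-interest balance is now below $30.00, so the flat $30.00 minimum applies from here.
From month 8 a fixed $30.00 at rate r clears $727.17 in 32 more payments. Total: 7 + 32 = 39 months.

39 months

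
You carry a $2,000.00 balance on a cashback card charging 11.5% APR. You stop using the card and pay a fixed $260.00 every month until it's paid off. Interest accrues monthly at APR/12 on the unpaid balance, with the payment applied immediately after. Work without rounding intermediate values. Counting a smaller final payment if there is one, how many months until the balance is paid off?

9 payments

Monthly rate r = 11.5%/12 = 0.958333% = 0.00958333.
Recurrence: B ← B·(1+r) − $260.00.
Month 1: interest $19.17; balance after payment $1,759.17.
Month 2: interest $16.86; balance after payment $1,516.03.
Closed form: n = −ln(1 − rB₀/P)/ln(1+r) = −ln(0.92628)/ln(1.00958) ≈ 8.029, so the balance reaches zero during payment 9.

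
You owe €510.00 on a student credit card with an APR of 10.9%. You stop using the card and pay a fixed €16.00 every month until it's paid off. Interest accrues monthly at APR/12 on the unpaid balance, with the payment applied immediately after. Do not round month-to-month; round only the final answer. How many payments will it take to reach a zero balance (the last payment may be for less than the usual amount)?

38 months

Monthly rate r = 10.9%/12 = 0.908333% = 0.00908333.
Recurrence: B ← B·(1+r) − €16.00.
Month 1: interest €4.63; balance after payment €498.63.
Month 2: interest €4.53; balance after payment €487.16.
Closed form: n = −ln(1 − rB₀/P)/ln(1+r) = −ln(0.71047)/ln(1.00908) ≈ 37.803, so the balance reaches zero during payment 38.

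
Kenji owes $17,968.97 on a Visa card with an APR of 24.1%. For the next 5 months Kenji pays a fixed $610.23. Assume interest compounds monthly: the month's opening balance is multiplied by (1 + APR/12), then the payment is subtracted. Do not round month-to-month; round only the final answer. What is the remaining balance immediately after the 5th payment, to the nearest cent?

$16,671.11

Monthly rate r = 24.1%/12 = 2.00833% = 0.0200833.
Each month: B ← B·(1+r) − $610.23.
Month 1: interest $360.88; balance after payment $17,719.62.
Month 2: interest $355.87; balance after payment $17,465.26.
Month 3: interest $350.76; balance after payment $17,205.79.
Month 4: interest $345.55; balance after payment $16,941.11.
Month 5: interest $340.23; balance after payment $16,671.11.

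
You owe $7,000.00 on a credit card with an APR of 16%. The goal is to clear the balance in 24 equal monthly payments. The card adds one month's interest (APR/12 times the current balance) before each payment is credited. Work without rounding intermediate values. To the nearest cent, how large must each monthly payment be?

Monthly rate r = 16%/12 = 1.33333% = 0.0133333.
Level-payment amortization: P = B₀·r / (1 − (1+r)^(−n)) = 7000.00·0.0133333 / (1 − 1.01333^(−24)).
Denominator 1 − (1+r)^(−24) = 0.272313854.
P = 93.3333 / 0.272313854 ≈ 342.74.

$342.74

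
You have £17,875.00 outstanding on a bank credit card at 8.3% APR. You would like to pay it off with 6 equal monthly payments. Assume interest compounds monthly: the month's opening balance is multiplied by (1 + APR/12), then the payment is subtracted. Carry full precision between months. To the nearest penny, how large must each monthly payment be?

£3,051.70

Monthly rate r = 8.3%/12 = 0.691667% = 0.00691667.
Level-payment amortization: P = B₀·r / (1 − (1+r)^(−n)) = 17875.00·0.00691667 / (1 − 1.00692^(−6)).
Denominator 1 − (1+r)^(−6) = 0.0405135999.
P = 123.635 / 0.0405135999 ≈ 3051.70.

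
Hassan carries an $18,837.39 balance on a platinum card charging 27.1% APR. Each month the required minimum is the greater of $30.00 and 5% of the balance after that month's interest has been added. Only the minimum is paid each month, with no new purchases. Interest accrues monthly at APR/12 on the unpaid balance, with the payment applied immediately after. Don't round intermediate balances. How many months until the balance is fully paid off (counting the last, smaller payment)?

146 months

Monthly rate r = 27.1%/12 = 2.25833% = 0.0225833.
While 5% of the post-interest balance exceeds $30.00, each month B ← (B·(1+r))·(1 − 0.05), i.e. B shrinks by the factor (1+r)·0.95 = 0.97145.
This holds for months 1–120. Entering month 121 the balance is $583.04; 5% of the post-interest balance is now below $30.00, so the flat $30.00 minimum applies from here.
From month 121 a fixed $30.00 at rate r clears $583.04 in 26 more payments. Total: 120 + 26 = 146 months.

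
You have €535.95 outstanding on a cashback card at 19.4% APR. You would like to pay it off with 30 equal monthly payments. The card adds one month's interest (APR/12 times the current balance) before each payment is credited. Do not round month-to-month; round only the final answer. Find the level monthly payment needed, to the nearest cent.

€22.69

Monthly rate r = 19.4%/12 = 1.61667% = 0.0161667.
Level-payment amortization: P = B₀·r / (1 − (1+r)^(−n)) = 535.95·0.0161667 / (1 − 1.01617^(−30)).
Denominator 1 − (1+r)^(−30) = 0.38191008.
P = 8.66453 / 0.38191008 ≈ 22.69.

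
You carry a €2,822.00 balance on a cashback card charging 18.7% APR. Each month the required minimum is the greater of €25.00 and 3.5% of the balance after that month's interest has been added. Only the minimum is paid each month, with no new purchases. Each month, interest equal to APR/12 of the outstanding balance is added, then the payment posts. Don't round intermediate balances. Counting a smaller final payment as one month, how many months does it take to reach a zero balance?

Monthly rate r = 18.7%/12 = 1.55833% = 0.0155833.
While 3.5% of the post-interest balance exceeds €25.00, each month B ← (B·(1+r))·(1 − 0.035), i.e. B shrinks by the factor (1+r)·0.965 = 0.98004.
This holds for months 1–69. Entering month 70 the balance is €701.97; 3.5% of the post-interest balance is now below €25.00, so the flat €25.00 minimum applies from here.
From month 70 a fixed €25.00 at rate r clears €701.97 in 38 more payments. Total: 69 + 38 = 107 months.

107 months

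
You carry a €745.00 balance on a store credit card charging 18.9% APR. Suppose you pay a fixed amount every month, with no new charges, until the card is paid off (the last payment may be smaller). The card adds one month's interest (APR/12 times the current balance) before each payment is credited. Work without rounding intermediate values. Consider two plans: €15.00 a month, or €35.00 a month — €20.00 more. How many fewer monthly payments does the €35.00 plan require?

71 fewer payments

Monthly rate r = 18.9%/12 = 1.575% = 0.01575.
At €15.00/mo: n = ⌈−ln(1 − rB₀/P)/ln(1+r)⌉ = 98 payments (last €8.25); total interest = total paid − €745.00 = €718.25.
At €35.00/mo: 27 payments (last €4.59); total interest €169.59.
Payments saved = 98 − 27 = 71.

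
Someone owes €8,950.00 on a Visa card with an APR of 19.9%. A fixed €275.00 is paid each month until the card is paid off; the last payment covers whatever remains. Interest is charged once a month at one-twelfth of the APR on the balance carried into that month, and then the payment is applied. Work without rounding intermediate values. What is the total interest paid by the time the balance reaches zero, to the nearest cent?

€4,023.46

Monthly rate r = 19.9%/12 = 1.65833% = 0.0165833.
Payoff takes n = ⌈−ln(1 − rB₀/P)/ln(1+r)⌉ = ⌈47.175⌉ = 48 payments; the last is €48.46.
Total paid = 47·€275.00 + €48.46 = €12,973.46.
Total interest = total paid − principal = €12,973.46 − €8,950.00 = €4,023.46.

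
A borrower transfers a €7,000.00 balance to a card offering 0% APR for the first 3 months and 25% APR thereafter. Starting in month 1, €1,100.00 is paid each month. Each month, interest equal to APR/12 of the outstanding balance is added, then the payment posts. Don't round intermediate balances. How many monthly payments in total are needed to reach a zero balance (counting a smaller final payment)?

7 months

Promo months 1–3 at r₀ = 0%/12 = 0; months 4+ at r₁ = 25%/12 = 0.0208333.
After month 3 (no interest yet): B = €7,000.00 − 3·€1,100.00 = €3,700.00.
Then at r₁ with €1,100.00/mo: n₂ = −ln(1 − r₁·B/P)/ln(1+r₁) ≈ 3.52 → 4 more payments.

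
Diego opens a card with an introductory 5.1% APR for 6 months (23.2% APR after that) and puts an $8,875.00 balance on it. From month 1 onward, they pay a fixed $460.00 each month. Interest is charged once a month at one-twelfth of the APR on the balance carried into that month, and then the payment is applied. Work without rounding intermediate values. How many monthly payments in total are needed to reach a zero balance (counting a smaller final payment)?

23 months

Promo months 1–6 at r₀ = 5.1%/12 = 0.00425; months 7+ at r₁ = 23.2%/12 = 0.0193333.
After month 6: iterate B ← B·(1+r₀) − $460.00 for 6 months → $6,314.24.
Then at r₁ with $460.00/mo: n₂ = −ln(1 − r₁·B/P)/ln(1+r₁) ≈ 16.11 → 17 more payments.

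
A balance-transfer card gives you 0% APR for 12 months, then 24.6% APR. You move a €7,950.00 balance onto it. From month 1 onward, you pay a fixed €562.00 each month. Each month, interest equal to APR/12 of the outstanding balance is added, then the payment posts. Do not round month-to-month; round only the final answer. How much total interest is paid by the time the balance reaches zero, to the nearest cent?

Promo months 1–12 at r₀ = 0%/12 = 0; months 13+ at r₁ = 24.6%/12 = 0.0205.
After month 12 (no interest yet): B = €7,950.00 − 12·€562.00 = €1,206.00.
Then at r₁ with €562.00/mo: n₂ = −ln(1 − r₁·B/P)/ln(1+r₁) ≈ 2.22 → 3 more payments.
Total paid = 14·€562.00 + €122.90 = €7,990.90; interest = €7,990.90 − €7,950.00 = €40.90.

€40.90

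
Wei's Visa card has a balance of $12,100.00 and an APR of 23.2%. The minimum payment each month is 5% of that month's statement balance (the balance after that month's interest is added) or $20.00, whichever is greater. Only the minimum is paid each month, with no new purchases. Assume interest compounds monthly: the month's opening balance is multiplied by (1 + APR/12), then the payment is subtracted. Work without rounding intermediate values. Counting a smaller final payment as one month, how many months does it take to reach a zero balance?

132 months

Monthly rate r = 23.2%/12 = 1.93333% = 0.0193333.
While 5% of the post-interest balance exceeds $20.00, each month B ← (B·(1+r))·(1 − 0.05), i.e. B shrinks by the factor (1+r)·0.95 = 0.96837.
This holds for months 1–107. Entering month 108 the balance is $388.19; 5% of the post-interest balance is now below $20.00, so the flat $20.00 minimum applies from here.
From month 108 a fixed $20.00 at rate r clears $388.19 in 25 more payments. Total: 107 + 25 = 132 months.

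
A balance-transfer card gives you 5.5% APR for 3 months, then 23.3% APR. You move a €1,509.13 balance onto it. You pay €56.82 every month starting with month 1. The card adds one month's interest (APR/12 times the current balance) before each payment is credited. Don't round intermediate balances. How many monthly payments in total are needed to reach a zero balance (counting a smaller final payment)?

Promo months 1–3 at r₀ = 5.5%/12 = 0.00458333; months 4+ at r₁ = 23.3%/12 = 0.0194167.
After month 3: iterate B ← B·(1+r₀) − €56.82 for 3 months → €1,358.73.
Then at r₁ with €56.82/mo: n₂ = −ln(1 − r₁·B/P)/ln(1+r₁) ≈ 32.46 → 33 more payments.

36 payments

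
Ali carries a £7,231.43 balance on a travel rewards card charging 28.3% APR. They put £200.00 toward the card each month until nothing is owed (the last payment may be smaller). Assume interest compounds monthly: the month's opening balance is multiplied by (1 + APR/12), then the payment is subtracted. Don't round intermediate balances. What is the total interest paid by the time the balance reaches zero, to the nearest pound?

£9,203

Monthly rate r = 28.3%/12 = 2.35833% = 0.0235833.
Payoff takes n = ⌈−ln(1 − rB₀/P)/ln(1+r)⌉ = ⌈82.169⌉ = 83 payments; the last is £34.16.
Total paid = 82·£200.00 + £34.16 = £16,434.16.
Total interest = total paid − principal = £16,434.16 − £7,231.43 = £9,202.73.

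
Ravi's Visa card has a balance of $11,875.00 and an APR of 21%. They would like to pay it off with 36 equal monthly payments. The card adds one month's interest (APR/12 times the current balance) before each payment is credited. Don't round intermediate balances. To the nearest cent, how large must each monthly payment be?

$447.39

Monthly rate r = 21%/12 = 1.75% = 0.0175.
Level-payment amortization: P = B₀·r / (1 − (1+r)^(−n)) = 11875.00·0.0175 / (1 − 1.0175^(−36)).
Denominator 1 − (1+r)^(−36) = 0.464498174.
P = 207.813 / 0.464498174 ≈ 447.39.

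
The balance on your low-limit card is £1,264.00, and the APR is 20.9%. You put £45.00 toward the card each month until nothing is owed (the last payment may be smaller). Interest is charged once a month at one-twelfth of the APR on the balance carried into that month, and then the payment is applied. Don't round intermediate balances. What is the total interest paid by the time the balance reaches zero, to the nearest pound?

£487

Monthly rate r = 20.9%/12 = 1.74167% = 0.0174167.
Payoff takes n = ⌈−ln(1 − rB₀/P)/ln(1+r)⌉ = ⌈38.908⌉ = 39 payments; the last is £40.87.
Total paid = 38·£45.00 + £40.87 = £1,750.87.
Total interest = total paid − principal = £1,750.87 − £1,264.00 = £486.87.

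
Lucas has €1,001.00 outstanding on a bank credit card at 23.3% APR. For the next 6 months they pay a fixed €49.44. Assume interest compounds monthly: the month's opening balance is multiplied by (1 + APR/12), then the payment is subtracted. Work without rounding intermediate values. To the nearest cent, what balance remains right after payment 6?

Monthly rate r = 23.3%/12 = 1.94167% = 0.0194167.
Each month: B ← B·(1+r) − €49.44.
Month 1: interest €19.44; balance after payment €971.00.
Month 2: interest €18.85; balance after payment €940.41.
Month 3: interest €18.26; balance after payment €909.23.
Month 4: interest €17.65; balance after payment €877.44.
Month 5: interest €17.04; balance after payment €845.04.
Month 6: interest €16.41; balance after payment €812.01.

€812.01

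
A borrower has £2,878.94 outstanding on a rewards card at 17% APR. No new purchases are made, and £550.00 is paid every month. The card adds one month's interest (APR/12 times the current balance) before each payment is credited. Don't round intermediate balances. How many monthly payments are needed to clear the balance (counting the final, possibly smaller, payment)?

6 months

Monthly rate r = 17%/12 = 1.41667% = 0.0141667.
Recurrence: B ← B·(1+r) − £550.00.
Month 1: interest £40.78; balance after payment £2,369.72.
Month 2: interest £33.57; balance after payment £1,853.30.
Month 3: interest £26.26; balance after payment £1,329.55.
Month 4: interest £18.84; balance after payment £798.39.
Month 5: interest £11.31; balance after payment £259.70.
Month 6: interest £3.68; balance after payment £0.00.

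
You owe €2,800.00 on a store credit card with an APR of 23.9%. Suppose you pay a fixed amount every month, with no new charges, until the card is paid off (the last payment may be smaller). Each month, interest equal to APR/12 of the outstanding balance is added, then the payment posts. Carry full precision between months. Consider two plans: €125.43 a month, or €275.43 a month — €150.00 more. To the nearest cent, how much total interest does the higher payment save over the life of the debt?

Monthly rate r = 23.9%/12 = 1.99167% = 0.0199167.
At €125.43/mo: n = ⌈−ln(1 − rB₀/P)/ln(1+r)⌉ = 30 payments (last €103.01); total interest = total paid − €2,800.00 = €940.48.
At €275.43/mo: 12 payments (last €130.67); total interest €360.40.
Interest saved = €940.48 − €360.40 = €580.08.

€580.08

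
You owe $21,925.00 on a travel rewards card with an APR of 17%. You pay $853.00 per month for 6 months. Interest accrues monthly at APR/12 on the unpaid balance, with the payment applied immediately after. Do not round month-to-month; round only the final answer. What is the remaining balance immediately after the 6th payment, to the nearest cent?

$18,553.17

Monthly rate r = 17%/12 = 1.41667% = 0.0141667.
Each month: B ← B·(1+r) − $853.00.
Month 1: interest $310.60; balance after payment $21,382.60.
Month 2: interest $302.92; balance after payment $20,832.52.
Month 3: interest $295.13; balance after payment $20,274.65.
Month 4: interest $287.22; balance after payment $19,708.88.
Month 5: interest $279.21; balance after payment $19,135.09.
Month 6: interest $271.08; balance after payment $18,553.17.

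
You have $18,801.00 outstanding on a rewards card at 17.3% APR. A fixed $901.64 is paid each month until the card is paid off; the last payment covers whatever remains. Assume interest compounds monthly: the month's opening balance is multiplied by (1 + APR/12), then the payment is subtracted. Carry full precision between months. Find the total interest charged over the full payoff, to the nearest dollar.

Monthly rate r = 17.3%/12 = 1.44167% = 0.0144167.
Payoff takes n = ⌈−ln(1 − rB₀/P)/ln(1+r)⌉ = ⌈24.980⌉ = 25 payments; the last is $883.66.
Total paid = 24·$901.64 + $883.66 = $22,523.02.
Total interest = total paid − principal = $22,523.02 − $18,801.00 = $3,722.02.

$3,722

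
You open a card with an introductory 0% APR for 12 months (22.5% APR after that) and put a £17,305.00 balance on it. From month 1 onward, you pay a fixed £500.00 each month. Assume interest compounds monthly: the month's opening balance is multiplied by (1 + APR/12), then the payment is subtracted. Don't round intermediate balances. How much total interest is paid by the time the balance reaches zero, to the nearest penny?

Promo months 1–12 at r₀ = 0%/12 = 0; months 13+ at r₁ = 22.5%/12 = 0.01875.
After month 12 (no interest yet): B = £17,305.00 − 12·£500.00 = £11,305.00.
Then at r₁ with £500.00/mo: n₂ = −ln(1 − r₁·B/P)/ln(1+r₁) ≈ 29.69 → 30 more payments.
Total paid = 41·£500.00 + £346.16 = £20,846.16; interest = £20,846.16 − £17,305.00 = £3,541.16.

£3,541.16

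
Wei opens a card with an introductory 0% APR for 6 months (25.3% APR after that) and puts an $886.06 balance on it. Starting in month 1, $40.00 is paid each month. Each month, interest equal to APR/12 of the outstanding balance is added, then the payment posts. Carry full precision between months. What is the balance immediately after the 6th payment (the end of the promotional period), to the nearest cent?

Promo months 1–6 at r₀ = 0%/12 = 0; months 7+ at r₁ = 25.3%/12 = 0.0210833.
After month 6 (no interest yet): B = $886.06 − 6·$40.00 = $646.06.

$646.06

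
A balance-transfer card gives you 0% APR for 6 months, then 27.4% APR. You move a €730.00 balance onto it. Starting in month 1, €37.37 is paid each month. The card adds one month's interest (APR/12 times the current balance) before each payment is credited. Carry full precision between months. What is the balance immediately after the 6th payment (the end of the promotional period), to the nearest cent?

€505.78

Promo months 1–6 at r₀ = 0%/12 = 0; months 7+ at r₁ = 27.4%/12 = 0.0228333.
After month 6 (no interest yet): B = €730.00 − 6·€37.37 = €505.78.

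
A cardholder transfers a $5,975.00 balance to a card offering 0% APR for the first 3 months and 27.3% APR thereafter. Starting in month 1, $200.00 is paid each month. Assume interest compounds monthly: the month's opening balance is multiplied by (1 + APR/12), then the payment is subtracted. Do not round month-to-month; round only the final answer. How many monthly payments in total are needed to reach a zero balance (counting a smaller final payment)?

Promo months 1–3 at r₀ = 0%/12 = 0; months 4+ at r₁ = 27.3%/12 = 0.02275.
After month 3 (no interest yet): B = $5,975.00 − 3·$200.00 = $5,375.00.
Then at r₁ with $200.00/mo: n₂ = −ln(1 − r₁·B/P)/ln(1+r₁) ≈ 42.02 → 43 more payments.

46 months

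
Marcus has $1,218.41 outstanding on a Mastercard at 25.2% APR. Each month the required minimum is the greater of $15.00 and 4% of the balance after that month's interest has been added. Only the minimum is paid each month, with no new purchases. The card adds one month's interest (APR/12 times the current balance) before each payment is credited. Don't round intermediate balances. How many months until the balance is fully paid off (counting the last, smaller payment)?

95 months

Monthly rate r = 25.2%/12 = 2.1% = 0.021.
While 4% of the post-interest balance exceeds $15.00, each month B ← (B·(1+r))·(1 − 0.04), i.e. B shrinks by the factor (1+r)·0.96 = 0.98016.
This holds for months 1–60. Entering month 61 the balance is $366.11; 4% of the post-interest balance is now below $15.00, so the flat $15.00 minimum applies from here.
From month 61 a fixed $15.00 at rate r clears $366.11 in 35 more payments. Total: 60 + 35 = 95 months.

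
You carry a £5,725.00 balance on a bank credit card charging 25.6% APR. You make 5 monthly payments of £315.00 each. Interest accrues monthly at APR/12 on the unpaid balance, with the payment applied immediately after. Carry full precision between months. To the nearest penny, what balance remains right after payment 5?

Monthly rate r = 25.6%/12 = 2.13333% = 0.0213333.
Each month: B ← B·(1+r) − £315.00.
Month 1: interest £122.13; balance after payment £5,532.13.
Month 2: interest £118.02; balance after payment £5,335.15.
Month 3: interest £113.82; balance after payment £5,133.97.
Month 4: interest £109.52; balance after payment £4,928.49.
Month 5: interest £105.14; balance after payment £4,718.63.

£4,718.63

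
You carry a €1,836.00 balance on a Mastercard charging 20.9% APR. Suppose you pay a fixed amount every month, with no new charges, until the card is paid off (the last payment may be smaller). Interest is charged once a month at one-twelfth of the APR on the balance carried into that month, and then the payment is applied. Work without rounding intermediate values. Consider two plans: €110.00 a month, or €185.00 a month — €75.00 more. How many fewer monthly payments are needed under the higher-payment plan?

9 fewer payments

Monthly rate r = 20.9%/12 = 1.74167% = 0.0174167.
At €110.00/mo: n = ⌈−ln(1 − rB₀/P)/ln(1+r)⌉ = 20 payments (last €98.25); total interest = total paid − €1,836.00 = €352.25.
At €185.00/mo: 11 payments (last €183.23); total interest €197.23.
Payments saved = 20 − 11 = 9.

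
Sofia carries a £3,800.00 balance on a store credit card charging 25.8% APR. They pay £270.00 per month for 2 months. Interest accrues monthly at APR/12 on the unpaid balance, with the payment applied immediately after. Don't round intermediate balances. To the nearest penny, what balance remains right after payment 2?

Monthly rate r = 25.8%/12 = 2.15% = 0.0215.
Each month: B ← B·(1+r) − £270.00.
Month 1: interest £81.70; balance after payment £3,611.70.
Month 2: interest £77.65; balance after payment £3,419.35.

£3,419.35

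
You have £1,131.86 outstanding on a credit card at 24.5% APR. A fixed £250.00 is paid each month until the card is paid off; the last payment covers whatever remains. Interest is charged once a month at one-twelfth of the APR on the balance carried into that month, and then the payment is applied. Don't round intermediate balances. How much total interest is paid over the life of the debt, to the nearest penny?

£68.26

Monthly rate r = 24.5%/12 = 2.04167% = 0.0204167.
Payoff takes n = ⌈−ln(1 − rB₀/P)/ln(1+r)⌉ = ⌈4.799⌉ = 5 payments; the last is £200.12.
Total paid = 4·£250.00 + £200.12 = £1,200.12.
Total interest = total paid − principal = £1,200.12 − £1,131.86 = £68.26.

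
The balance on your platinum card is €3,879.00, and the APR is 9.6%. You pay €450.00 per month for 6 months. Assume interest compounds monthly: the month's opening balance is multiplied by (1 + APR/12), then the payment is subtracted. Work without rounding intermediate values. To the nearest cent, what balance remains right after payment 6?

Monthly rate r = 9.6%/12 = 0.8% = 0.008.
Each month: B ← B·(1+r) − €450.00.
Month 1: interest €31.03; balance after payment €3,460.03.
Month 2: interest €27.68; balance after payment €3,037.71.
Month 3: interest €24.30; balance after payment €2,612.01.
Month 4: interest €20.90; balance after payment €2,182.91.
Month 5: interest €17.46; balance after payment €1,750.37.
Month 6: interest €14.00; balance after payment €1,314.38.

€1,314.38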